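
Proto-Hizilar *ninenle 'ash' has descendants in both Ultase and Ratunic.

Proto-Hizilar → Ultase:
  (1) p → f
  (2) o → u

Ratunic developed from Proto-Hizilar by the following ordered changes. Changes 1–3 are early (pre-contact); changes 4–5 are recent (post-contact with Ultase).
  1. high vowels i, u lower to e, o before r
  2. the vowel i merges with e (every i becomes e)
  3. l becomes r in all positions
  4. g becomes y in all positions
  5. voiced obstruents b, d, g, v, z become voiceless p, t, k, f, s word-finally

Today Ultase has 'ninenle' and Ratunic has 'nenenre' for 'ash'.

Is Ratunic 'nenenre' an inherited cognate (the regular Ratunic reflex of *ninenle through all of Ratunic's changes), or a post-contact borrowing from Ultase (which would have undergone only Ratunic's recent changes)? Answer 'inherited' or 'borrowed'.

If inherited, *ninenle would pass through all of Ratunic's changes:
Ratunic: start from *ninenle.
  rule 1: no change — ninenle
  rule 2 (vowel merger): ninenle → nenenle
  rule 3 (unconditioned shift): nenenle → nenenre
  rule 4: no change — nenenre
  rule 5: no change — nenenre
  ⇒ Ratunic nenenre
If borrowed from Ultase 'ninenle' after the early changes, it would undergo only the recent ones:
  rule 4 (unconditioned shift): no change (ninenle)
  rule 5 (final devoicing): no change (ninenle)
  ⇒ as a loan: ninenle
Ratunic 'nenenre' matches the inherited outcome exactly, so it is an inherited cognate, not a loan.

inherited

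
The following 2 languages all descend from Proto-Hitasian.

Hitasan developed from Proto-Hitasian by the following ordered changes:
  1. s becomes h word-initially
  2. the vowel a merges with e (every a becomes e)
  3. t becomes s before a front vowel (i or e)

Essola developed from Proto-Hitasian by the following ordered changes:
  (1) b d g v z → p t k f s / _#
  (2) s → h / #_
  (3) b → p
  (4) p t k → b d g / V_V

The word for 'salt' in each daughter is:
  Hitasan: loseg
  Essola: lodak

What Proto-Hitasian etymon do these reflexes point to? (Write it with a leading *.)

Position 5: Hitasan has g, Essola has k. Hitasan preserves g here (none of its changes turn any other segment into g), so the proto-segment is *g.
Position 4: Hitasan has e, Essola has a. Essola preserves a here (none of its changes turn any other segment into a), so the proto-segment is *a.
Continuing position by position gives *lotag; check it forward:
Hitasan: start from *lotag.
  rule 1: no change — lotag
  rule 2 (vowel merger): lotag → loteg
  rule 3 (palatalisation): loteg → loseg
  ⇒ Hitasan loseg
Essola: start from *lotag.
  rule 1 (final devoicing): lotag → lotak
  rule 2: no change — lotak
  rule 3: no change — lotak
  rule 4 (intervocalic voicing): lotak → lodak
  ⇒ Essola lodak
No other proto-form is consistent with every reflex, so the reconstruction is *lotag.

*lotag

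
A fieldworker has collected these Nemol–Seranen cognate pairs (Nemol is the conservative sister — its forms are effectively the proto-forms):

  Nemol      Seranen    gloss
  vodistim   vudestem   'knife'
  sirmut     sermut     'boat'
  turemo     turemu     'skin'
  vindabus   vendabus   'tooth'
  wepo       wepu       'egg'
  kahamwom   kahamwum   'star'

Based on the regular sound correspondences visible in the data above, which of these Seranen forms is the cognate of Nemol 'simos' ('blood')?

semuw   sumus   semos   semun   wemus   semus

semus

vodistim ~ vudestem — Nemol i corresponds to Seranen e after a consonant, before a nasal.
vodistim ~ vudestem — Nemol o corresponds to Seranen u after a consonant, before a consonant other than r, m, n, p, b, f, v.
Applying these to Nemol 'simos':
  simos → semos   (i→e after a consonant, before a nasal)
  semos → semus   (o→u after a consonant, before a consonant other than r, m, n, p, b, f, v)
So the Seranen cognate is 'semus'.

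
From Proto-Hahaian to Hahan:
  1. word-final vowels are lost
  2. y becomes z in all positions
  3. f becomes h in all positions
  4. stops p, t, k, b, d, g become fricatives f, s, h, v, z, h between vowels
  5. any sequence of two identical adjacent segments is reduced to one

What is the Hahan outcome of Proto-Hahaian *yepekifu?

zefehih

Hahan: *yepekifu
  yepekifu → yepekif   [apocope]
  yepekif → zepekif   [unconditioned shift]
  zepekif → zepekih   [unconditioned shift]
  zepekih → zefehih   [intervocalic lenition]
  zefehih (rule 5 does not apply)
  giving Hahan zefehih.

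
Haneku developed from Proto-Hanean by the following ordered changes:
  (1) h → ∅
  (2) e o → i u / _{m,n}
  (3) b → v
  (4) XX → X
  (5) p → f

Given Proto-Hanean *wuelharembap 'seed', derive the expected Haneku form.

Haneku: start from *wuelharembap.
  rule 1 (h-loss): wuelharembap → wuelarembap
  rule 2 (pre-nasal raising): wuelarembap → wuelarimbap
  rule 3 (unconditioned shift): wuelarimbap → wuelarimvap
  rule 4: no change — wuelarimvap
  rule 5 (unconditioned shift): wuelarimvap → wuelarimvaf
  ⇒ Haneku wuelarimvaf

wuelarimvaf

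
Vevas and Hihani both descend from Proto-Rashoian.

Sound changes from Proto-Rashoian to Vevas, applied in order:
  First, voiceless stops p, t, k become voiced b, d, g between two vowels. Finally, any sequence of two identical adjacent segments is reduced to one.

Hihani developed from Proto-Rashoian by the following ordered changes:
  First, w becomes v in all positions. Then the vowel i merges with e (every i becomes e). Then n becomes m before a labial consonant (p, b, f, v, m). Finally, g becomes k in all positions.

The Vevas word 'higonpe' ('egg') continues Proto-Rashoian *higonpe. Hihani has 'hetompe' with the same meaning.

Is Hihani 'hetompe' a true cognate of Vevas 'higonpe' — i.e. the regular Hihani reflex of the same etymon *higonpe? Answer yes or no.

Derive the expected Hihani reflex of *higonpe:
Hihani: start from *higonpe.
  rule 1: no change — higonpe
  rule 2 (vowel merger): higonpe → hegonpe
  rule 3 (nasal place assimilation): hegonpe → hegompe
  rule 4 (unconditioned shift): hegompe → hekompe
  ⇒ Hihani hekompe
The regular Hihani reflex would be 'hekompe', but the attested form is 'hetompe'. The correspondence is irregular, so they are not cognates (the Hihani form has a different source).

no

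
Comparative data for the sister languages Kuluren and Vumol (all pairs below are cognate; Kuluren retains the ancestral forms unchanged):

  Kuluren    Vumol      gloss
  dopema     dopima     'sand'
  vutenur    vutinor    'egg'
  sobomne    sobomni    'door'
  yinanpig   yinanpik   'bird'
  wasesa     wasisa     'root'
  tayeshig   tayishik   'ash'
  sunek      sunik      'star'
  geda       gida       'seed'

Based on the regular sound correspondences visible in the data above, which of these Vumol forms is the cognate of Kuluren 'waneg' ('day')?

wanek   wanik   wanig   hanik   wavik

wanik

wasesa ~ wasisa, tayeshig ~ tayishik — Kuluren e corresponds to Vumol i after a consonant, before a consonant other than r, m, n, p, b, f, v.
yinanpig ~ yinanpik, tayeshig ~ tayishik — Kuluren g corresponds to Vumol k word-finally.
Applying these to Kuluren 'waneg':
  waneg → wanig   (e→i after a consonant, before a consonant other than r, m, n, p, b, f, v)
  wanig → wanik   (g→k word-finally)
So the Vumol cognate is 'wanik'.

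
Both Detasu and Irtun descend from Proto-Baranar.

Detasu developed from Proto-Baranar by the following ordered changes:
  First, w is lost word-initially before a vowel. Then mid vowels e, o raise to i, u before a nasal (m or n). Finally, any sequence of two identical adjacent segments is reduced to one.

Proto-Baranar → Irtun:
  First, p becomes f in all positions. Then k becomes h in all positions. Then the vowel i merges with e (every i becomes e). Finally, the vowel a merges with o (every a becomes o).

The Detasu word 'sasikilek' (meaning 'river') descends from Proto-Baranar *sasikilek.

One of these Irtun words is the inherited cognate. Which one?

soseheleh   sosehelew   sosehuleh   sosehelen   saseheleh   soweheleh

soseheleh

Irtun: *sasikilek
  sasikilek (rule 1 does not apply)
  sasikilek → sasihileh   [unconditioned shift]
  sasihileh → saseheleh   [vowel merger]
  saseheleh → soseheleh   [vowel merger]
  giving Irtun soseheleh.
Among the options, 'soseheleh' alone shows every Irtun change applied in order.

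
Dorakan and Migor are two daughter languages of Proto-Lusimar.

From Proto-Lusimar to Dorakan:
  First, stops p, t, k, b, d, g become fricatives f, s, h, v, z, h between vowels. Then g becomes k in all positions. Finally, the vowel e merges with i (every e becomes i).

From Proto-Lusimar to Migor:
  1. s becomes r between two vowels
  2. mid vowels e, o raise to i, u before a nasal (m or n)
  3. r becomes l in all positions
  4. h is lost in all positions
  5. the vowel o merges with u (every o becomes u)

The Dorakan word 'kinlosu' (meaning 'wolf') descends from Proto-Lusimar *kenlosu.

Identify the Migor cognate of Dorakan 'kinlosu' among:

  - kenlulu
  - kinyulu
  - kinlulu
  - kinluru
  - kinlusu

kinlulu

Migor: *kenlosu
  kenlosu → kenloru   [rhotacism]
  kenloru → kinloru   [pre-nasal raising]
  kinloru → kinlolu   [unconditioned shift]
  kinlolu (rule 4 does not apply)
  kinlolu → kinlulu   [vowel merger]
  giving Migor kinlulu.
Among the options, 'kinlulu' alone shows every Migor change applied in order.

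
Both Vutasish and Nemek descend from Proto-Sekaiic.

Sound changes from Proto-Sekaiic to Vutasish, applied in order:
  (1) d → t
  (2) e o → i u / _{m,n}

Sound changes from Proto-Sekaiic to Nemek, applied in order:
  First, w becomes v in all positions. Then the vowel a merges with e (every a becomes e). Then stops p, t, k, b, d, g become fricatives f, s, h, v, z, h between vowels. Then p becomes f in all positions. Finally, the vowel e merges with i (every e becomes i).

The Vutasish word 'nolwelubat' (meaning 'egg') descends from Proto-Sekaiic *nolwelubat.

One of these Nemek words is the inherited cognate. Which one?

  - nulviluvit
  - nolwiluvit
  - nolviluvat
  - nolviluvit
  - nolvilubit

Nemek: start from *nolwelubat.
  rule 1 (unconditioned shift): nolwelubat → nolvelubat
  rule 2 (vowel merger): nolvelubat → nolvelubet
  rule 3 (intervocalic lenition): nolvelubet → nolveluvet
  rule 4: no change — nolveluvet
  rule 5 (vowel merger): nolveluvet → nolviluvit
  ⇒ Nemek nolviluvit
The other candidates each miss or misapply at least one Nemek change.

nolviluvit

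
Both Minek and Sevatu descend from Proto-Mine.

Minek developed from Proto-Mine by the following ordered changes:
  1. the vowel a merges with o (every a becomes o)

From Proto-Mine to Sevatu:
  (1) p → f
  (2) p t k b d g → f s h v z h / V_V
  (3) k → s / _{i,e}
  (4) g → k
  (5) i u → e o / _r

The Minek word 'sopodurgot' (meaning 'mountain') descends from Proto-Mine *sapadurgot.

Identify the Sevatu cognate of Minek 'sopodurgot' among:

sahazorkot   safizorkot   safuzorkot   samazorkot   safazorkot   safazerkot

safazorkot

Sevatu: *sapadurgot
  sapadurgot → safadurgot   [unconditioned shift]
  safadurgot → safazurgot   [intervocalic lenition]
  safazurgot (rule 3 does not apply)
  safazurgot → safazurkot   [unconditioned shift]
  safazurkot → safazorkot   [pre-rhotic lowering]
  giving Sevatu safazorkot.
Only 'safazorkot' matches the regular Sevatu development of *sapadurgot.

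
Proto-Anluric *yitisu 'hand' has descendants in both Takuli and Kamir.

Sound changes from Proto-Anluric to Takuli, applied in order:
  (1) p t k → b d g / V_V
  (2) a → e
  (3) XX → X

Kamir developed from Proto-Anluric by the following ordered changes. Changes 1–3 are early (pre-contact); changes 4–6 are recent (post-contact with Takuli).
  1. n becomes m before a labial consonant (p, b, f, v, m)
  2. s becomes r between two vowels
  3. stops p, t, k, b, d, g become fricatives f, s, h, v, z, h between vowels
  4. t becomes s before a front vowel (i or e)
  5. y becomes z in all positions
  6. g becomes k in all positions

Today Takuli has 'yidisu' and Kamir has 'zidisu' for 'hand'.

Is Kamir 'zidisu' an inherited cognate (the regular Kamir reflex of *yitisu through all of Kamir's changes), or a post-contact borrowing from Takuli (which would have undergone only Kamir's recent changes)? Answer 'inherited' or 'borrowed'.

If inherited, *yitisu would pass through all of Kamir's changes:
Kamir: *yitisu > yitiru > yisiru > zisiru  (by rhotacism, intervocalic lenition, unconditioned shift)
If borrowed from Takuli 'yidisu' after the early changes, it would undergo only the recent ones:
  rule 4 (palatalisation): no change (yidisu)
  rule 5 (unconditioned shift): yidisu → zidisu
  rule 6 (unconditioned shift): no change (zidisu)
  ⇒ as a loan: zidisu
Kamir 'zidisu' matches the loan outcome 'zidisu', not the inherited 'zisiru' — it skipped the early Kamir changes, so it was borrowed from Takuli.

borrowed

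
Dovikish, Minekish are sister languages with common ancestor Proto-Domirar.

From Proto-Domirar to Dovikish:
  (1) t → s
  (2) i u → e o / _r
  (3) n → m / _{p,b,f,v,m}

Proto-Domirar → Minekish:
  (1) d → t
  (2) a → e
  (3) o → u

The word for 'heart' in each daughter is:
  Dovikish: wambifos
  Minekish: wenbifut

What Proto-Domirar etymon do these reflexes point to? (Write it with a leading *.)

Position 7: Dovikish has o, Minekish has u. Taking the neighbouring segments as reconstructed: Dovikish o can only go back to *o; Minekish u could go back to *o or *u — the one source consistent with every daughter is *o.
Position 8: Dovikish has s, Minekish has t. Taking the neighbouring segments as reconstructed: Dovikish s could go back to *t or *s; Minekish t could go back to *t or *d — the one source consistent with every daughter is *t.
Position 2: Dovikish has a, Minekish has e. Dovikish preserves a here (none of its changes turn any other segment into a), so the proto-segment is *a.
Continuing position by position gives *wanbifot; check it forward:
Dovikish: *wanbifot > wanbifos > wambifos  (by unconditioned shift, nasal place assimilation)
Minekish: start from *wanbifot.
  rule 1: no change — wanbifot
  rule 2 (vowel merger): wanbifot → wenbifot
  rule 3 (vowel merger): wenbifot → wenbifut
  ⇒ Minekish wenbifut
Only *wanbifot yields all of Dovikish wambifos, Minekish wenbifut.

*wanbifot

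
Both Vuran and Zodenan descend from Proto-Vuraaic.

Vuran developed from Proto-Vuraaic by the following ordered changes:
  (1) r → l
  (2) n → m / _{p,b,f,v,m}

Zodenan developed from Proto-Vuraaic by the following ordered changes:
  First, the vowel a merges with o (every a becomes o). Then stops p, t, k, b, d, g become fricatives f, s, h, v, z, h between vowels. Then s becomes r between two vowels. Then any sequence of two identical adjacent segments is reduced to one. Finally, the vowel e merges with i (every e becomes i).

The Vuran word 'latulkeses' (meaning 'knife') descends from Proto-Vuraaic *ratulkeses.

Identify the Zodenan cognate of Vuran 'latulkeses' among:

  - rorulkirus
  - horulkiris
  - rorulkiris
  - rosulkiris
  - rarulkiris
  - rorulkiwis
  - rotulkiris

Zodenan: *ratulkeses
  ratulkeses → rotulkeses   [vowel merger]
  rotulkeses → rosulkeses   [intervocalic lenition]
  rosulkeses → rorulkeres   [rhotacism]
  rorulkeres (rule 4 does not apply)
  rorulkeres → rorulkiris   [vowel merger]
  giving Zodenan rorulkiris.

rorulkiris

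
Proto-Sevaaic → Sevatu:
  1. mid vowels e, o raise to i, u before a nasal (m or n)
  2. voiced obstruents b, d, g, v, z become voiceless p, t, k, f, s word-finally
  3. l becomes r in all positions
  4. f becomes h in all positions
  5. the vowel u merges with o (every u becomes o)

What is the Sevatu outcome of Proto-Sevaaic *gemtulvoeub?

Sevatu: start from *gemtulvoeub.
  rule 1 (pre-nasal raising): gemtulvoeub → gimtulvoeub
  rule 2 (final devoicing): gimtulvoeub → gimtulvoeup
  rule 3 (unconditioned shift): gimtulvoeup → gimturvoeup
  rule 4: no change — gimturvoeup
  rule 5 (vowel merger): gimturvoeup → gimtorvoeop
  ⇒ Sevatu gimtorvoeop

gimtorvoeop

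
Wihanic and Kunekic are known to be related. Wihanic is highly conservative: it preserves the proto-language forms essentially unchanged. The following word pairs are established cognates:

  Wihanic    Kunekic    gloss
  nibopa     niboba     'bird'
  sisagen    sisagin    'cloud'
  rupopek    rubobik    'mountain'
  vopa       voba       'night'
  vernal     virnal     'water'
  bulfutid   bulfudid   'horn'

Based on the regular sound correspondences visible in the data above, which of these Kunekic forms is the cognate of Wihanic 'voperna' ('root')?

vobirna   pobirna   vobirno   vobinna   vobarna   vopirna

vobirna

rupopek ~ rubobik — Wihanic p corresponds to Kunekic b between vowels (before a front vowel).
vernal ~ virnal — Wihanic e corresponds to Kunekic i after a consonant, before r.
Applying these to Wihanic 'voperna':
  voperna → voberna   (p→b between vowels (before a front vowel))
  voberna → vobirna   (e→i after a consonant, before r)
So the Kunekic cognate is 'vobirna'.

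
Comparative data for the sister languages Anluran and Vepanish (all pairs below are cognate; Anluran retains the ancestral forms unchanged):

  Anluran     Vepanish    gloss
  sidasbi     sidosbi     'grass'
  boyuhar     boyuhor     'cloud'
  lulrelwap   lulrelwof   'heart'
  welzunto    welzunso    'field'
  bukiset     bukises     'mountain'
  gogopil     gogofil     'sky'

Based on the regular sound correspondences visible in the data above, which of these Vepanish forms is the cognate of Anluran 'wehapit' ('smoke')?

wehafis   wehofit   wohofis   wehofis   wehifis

wehofis

lulrelwap ~ lulrelwof — Anluran a corresponds to Vepanish o after a consonant, before a labial obstruent.
gogopil ~ gogofil — Anluran p corresponds to Vepanish f between vowels (before a front vowel).
bukiset ~ bukises — Anluran t corresponds to Vepanish s word-finally.
Applying these to Anluran 'wehapit':
  wehapit → wehopit   (a→o after a consonant, before a labial obstruent)
  wehopit → wehofit   (p→f between vowels (before a front vowel))
  wehofit → wehofis   (t→s word-finally)
So the Vepanish cognate is 'wehofis'.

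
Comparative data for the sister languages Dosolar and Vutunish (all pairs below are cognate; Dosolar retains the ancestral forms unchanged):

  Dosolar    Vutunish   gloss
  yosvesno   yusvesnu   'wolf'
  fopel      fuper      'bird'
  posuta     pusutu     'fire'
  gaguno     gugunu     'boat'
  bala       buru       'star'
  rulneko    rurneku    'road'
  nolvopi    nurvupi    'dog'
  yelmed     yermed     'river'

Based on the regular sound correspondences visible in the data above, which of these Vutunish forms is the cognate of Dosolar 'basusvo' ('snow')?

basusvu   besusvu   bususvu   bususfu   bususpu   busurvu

bususvu

gaguno ~ gugunu, bala ~ buru — Dosolar a corresponds to Vutunish u after a consonant, before a consonant other than r, m, n, p, b, f, v.
yosvesno ~ yusvesnu, gaguno ~ gugunu — Dosolar o corresponds to Vutunish u word-finally.
Applying these to Dosolar 'basusvo':
  basusvo → bususvo   (a→u after a consonant, before a consonant other than r, m, n, p, b, f, v)
  bususvo → bususvu   (o→u word-finally)
So the Vutunish cognate is 'bususvu'.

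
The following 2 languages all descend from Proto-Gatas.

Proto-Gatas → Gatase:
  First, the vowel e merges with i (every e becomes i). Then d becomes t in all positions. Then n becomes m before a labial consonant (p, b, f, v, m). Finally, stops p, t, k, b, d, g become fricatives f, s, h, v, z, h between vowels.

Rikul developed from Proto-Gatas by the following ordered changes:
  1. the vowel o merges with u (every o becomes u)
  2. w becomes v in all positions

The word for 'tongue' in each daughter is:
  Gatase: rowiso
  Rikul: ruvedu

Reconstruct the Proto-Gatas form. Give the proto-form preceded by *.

Position 5: Gatase has s, Rikul has d. Rikul preserves d here (none of its changes turn any other segment into d), so the proto-segment is *d.
Position 4: Gatase has i, Rikul has e. Rikul preserves e here (none of its changes turn any other segment into e), so the proto-segment is *e.
Verify the candidate proto-form against each daughter:
Gatase: *rowedo
  rowedo → rowido   [vowel merger]
  rowido → rowito   [unconditioned shift]
  rowito (rule 3 does not apply)
  rowito → rowiso   [intervocalic lenition]
  giving Gatase rowiso.
Rikul: *rowedo
  rowedo → ruwedu   [vowel merger]
  ruwedu → ruvedu   [unconditioned shift]
  giving Rikul ruvedu.
No other proto-form is consistent with every reflex, so the reconstruction is *rowedo.

*rowedo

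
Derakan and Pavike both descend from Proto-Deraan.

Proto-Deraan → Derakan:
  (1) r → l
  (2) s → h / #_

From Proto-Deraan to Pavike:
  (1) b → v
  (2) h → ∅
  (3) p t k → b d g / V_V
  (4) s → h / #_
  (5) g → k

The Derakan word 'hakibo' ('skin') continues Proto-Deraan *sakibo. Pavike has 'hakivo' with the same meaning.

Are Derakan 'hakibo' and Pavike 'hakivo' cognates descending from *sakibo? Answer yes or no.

Derive the expected Pavike reflex of *sakibo:
Pavike: *sakibo > sakivo > sagivo > hagivo > hakivo  (by unconditioned shift, intervocalic voicing, debuccalisation, unconditioned shift)
Pavike 'hakivo' matches the regular reflex exactly, so the pair is cognate.

yes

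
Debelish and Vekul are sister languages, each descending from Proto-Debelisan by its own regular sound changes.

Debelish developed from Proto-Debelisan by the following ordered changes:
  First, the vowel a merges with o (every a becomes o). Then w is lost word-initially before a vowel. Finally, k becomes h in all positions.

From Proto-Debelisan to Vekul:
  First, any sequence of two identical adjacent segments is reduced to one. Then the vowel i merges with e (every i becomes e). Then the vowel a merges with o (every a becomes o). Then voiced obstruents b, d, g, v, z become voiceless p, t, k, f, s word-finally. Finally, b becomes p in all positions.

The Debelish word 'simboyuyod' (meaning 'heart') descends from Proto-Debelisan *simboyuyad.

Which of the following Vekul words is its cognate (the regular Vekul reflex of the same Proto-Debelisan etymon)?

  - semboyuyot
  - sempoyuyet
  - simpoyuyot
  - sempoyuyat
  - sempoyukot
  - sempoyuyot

Vekul: *simboyuyad > semboyuyad > semboyuyod > semboyuyot > sempoyuyot  (by vowel merger, vowel merger, final devoicing, unconditioned shift)
Only 'sempoyuyot' matches the regular Vekul development of *simboyuyad.

sempoyuyot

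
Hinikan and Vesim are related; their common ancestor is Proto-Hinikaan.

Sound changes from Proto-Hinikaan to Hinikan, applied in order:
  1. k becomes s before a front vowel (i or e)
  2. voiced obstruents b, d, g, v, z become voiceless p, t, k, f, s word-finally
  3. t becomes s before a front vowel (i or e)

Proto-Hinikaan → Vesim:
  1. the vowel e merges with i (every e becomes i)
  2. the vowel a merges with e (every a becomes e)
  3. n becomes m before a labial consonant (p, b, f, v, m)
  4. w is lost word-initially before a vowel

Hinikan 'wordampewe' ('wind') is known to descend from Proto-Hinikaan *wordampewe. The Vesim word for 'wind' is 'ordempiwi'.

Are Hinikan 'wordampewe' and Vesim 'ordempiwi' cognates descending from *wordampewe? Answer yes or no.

Derive the expected Vesim reflex of *wordampewe:
Vesim: *wordampewe > wordampiwi > wordempiwi > ordempiwi  (by vowel merger, vowel merger, glide loss)
Vesim 'ordempiwi' matches the regular reflex exactly, so the pair is cognate.

yes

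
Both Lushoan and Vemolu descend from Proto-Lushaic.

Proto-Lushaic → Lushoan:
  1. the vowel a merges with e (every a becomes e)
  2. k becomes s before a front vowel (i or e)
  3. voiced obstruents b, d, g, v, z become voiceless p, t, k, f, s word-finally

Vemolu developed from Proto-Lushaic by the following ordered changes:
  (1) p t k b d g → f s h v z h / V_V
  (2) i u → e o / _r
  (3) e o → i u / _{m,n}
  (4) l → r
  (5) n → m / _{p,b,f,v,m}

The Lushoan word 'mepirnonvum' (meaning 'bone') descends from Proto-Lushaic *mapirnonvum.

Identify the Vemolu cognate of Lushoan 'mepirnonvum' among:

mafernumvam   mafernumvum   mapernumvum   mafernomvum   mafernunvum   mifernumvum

Vemolu: *mapirnonvum > mafirnonvum > mafernonvum > mafernunvum > mafernumvum  (by intervocalic lenition, pre-rhotic lowering, pre-nasal raising, nasal place assimilation)
Only 'mafernumvum' matches the regular Vemolu development of *mapirnonvum.

mafernumvum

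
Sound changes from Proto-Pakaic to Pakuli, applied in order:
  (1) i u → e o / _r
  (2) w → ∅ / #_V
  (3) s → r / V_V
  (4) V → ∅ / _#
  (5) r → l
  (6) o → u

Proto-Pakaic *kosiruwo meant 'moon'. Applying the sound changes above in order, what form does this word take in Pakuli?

Pakuli: *kosiruwo
  kosiruwo → koseruwo   [pre-rhotic lowering]
  koseruwo (rule 2 does not apply)
  koseruwo → koreruwo   [rhotacism]
  koreruwo → koreruw   [apocope]
  koreruw → koleluw   [unconditioned shift]
  koleluw → kuleluw   [vowel merger]
  giving Pakuli kuleluw.

kuleluw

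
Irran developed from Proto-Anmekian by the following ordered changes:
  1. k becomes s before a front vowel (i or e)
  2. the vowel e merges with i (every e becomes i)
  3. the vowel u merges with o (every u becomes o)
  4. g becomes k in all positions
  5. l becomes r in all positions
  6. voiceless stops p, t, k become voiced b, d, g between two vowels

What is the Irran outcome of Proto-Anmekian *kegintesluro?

Irran: *kegintesluro
  kegintesluro → segintesluro   [palatalisation]
  segintesluro → sigintisluro   [vowel merger]
  sigintisluro → sigintisloro   [vowel merger]
  sigintisloro → sikintisloro   [unconditioned shift]
  sikintisloro → sikintisroro   [unconditioned shift]
  sikintisroro → sigintisroro   [intervocalic voicing]
  giving Irran sigintisroro.

sigintisroro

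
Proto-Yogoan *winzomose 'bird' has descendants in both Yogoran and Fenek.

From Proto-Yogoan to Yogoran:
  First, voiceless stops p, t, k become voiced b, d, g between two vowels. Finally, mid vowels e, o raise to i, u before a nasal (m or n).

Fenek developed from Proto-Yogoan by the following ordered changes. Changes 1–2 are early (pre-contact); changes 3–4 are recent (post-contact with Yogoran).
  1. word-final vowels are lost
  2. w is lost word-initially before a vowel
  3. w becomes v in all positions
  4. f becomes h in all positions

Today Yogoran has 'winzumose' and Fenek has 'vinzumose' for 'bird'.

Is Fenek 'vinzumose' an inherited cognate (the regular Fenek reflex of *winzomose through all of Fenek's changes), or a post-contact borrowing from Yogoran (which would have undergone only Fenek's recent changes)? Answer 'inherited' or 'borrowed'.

If inherited, *winzomose would pass through all of Fenek's changes:
Fenek: start from *winzomose.
  rule 1 (apocope): winzomose → winzomos
  rule 2 (glide loss): winzomos → inzomos
  rule 3: no change — inzomos
  rule 4: no change — inzomos
  ⇒ Fenek inzomos
If borrowed from Yogoran 'winzumose' after the early changes, it would undergo only the recent ones:
  rule 3 (unconditioned shift): winzumose → vinzumose
  rule 4 (unconditioned shift): no change (vinzumose)
  ⇒ as a loan: vinzumose
Fenek 'vinzumose' matches the loan outcome 'vinzumose', not the inherited 'inzomos' — it skipped the early Fenek changes, so it was borrowed from Yogoran.

borrowed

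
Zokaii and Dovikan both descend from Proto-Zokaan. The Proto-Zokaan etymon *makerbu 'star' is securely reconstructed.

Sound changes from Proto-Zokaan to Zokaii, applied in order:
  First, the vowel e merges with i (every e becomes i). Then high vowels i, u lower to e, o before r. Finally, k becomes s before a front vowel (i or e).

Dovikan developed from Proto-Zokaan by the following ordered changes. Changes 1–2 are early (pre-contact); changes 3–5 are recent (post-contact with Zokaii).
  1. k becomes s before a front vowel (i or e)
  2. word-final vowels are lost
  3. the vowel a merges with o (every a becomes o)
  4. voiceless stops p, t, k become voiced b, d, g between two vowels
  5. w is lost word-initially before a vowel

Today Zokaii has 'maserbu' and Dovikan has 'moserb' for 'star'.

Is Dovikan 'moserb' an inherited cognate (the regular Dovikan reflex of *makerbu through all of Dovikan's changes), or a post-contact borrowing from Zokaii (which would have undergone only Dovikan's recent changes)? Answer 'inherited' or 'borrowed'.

inherited

If inherited, *makerbu would pass through all of Dovikan's changes:
Dovikan: start from *makerbu.
  rule 1 (palatalisation): makerbu → maserbu
  rule 2 (apocope): maserbu → maserb
  rule 3 (vowel merger): maserb → moserb
  rule 4: no change — moserb
  rule 5: no change — moserb
  ⇒ Dovikan moserb
If borrowed from Zokaii 'maserbu' after the early changes, it would undergo only the recent ones:
  rule 3 (vowel merger): maserbu → moserbu
  rule 4 (intervocalic voicing): no change (moserbu)
  rule 5 (glide loss): no change (moserbu)
  ⇒ as a loan: moserbu
Dovikan 'moserb' matches the inherited outcome exactly, so it is an inherited cognate, not a loan.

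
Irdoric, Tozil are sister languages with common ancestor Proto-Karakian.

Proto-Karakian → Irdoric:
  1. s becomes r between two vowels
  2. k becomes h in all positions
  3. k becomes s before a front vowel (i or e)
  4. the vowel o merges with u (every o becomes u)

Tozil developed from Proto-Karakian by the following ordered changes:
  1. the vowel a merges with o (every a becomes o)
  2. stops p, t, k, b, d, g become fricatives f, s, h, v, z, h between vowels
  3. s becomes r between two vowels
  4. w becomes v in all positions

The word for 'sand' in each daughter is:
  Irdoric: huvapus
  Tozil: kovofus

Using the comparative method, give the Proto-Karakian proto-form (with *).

Position 1: Irdoric has h, Tozil has k. Tozil preserves k here (none of its changes turn any other segment into k), so the proto-segment is *k.
Position 4: Irdoric has a, Tozil has o. Irdoric preserves a here (none of its changes turn any other segment into a), so the proto-segment is *a.
Position 2: Irdoric has u, Tozil has o. Taking the neighbouring segments as reconstructed: Irdoric u could go back to *o or *u; Tozil o could go back to *a or *o — the one source consistent with every daughter is *o.
Continuing position by position gives *kovapus; check it forward:
Irdoric: *kovapus > hovapus > huvapus  (by unconditioned shift, vowel merger)
Tozil: *kovapus
  kovapus → kovopus   [vowel merger]
  kovopus → kovofus   [intervocalic lenition]
  kovofus (rule 3 does not apply)
  kovofus (rule 4 does not apply)
  giving Tozil kovofus.
No other proto-form is consistent with every reflex, so the reconstruction is *kovapus.

*kovapus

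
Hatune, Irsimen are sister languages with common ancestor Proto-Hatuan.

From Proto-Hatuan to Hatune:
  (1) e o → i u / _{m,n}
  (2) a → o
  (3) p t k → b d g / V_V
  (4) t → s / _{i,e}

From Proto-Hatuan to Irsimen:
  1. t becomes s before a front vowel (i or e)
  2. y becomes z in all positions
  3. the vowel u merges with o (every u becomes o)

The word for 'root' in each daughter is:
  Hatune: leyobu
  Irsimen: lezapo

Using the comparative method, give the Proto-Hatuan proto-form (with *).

Position 5: Hatune has b, Irsimen has p. Irsimen preserves p here (none of its changes turn any other segment into p), so the proto-segment is *p.
Position 4: Hatune has o, Irsimen has a. Irsimen preserves a here (none of its changes turn any other segment into a), so the proto-segment is *a.
Verify the candidate proto-form against each daughter:
Hatune: *leyapu
  leyapu (rule 1 does not apply)
  leyapu → leyopu   [vowel merger]
  leyopu → leyobu   [intervocalic voicing]
  leyobu (rule 4 does not apply)
  giving Hatune leyobu.
Irsimen: start from *leyapu.
  rule 1: no change — leyapu
  rule 2 (unconditioned shift): leyapu → lezapu
  rule 3 (vowel merger): lezapu → lezapo
  ⇒ Irsimen lezapo
Only *leyapu yields all of Hatune leyobu, Irsimen lezapo.

*leyapu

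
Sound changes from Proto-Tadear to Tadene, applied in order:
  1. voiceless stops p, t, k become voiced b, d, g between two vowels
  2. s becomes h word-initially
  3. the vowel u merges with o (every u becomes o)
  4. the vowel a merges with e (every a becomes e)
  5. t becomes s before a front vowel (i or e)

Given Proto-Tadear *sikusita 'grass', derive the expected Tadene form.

Tadene: *sikusita
  sikusita → sigusida   [intervocalic voicing]
  sigusida → higusida   [debuccalisation]
  higusida → higosida   [vowel merger]
  higosida → higoside   [vowel merger]
  higoside (rule 5 does not apply)
  giving Tadene higoside.

higoside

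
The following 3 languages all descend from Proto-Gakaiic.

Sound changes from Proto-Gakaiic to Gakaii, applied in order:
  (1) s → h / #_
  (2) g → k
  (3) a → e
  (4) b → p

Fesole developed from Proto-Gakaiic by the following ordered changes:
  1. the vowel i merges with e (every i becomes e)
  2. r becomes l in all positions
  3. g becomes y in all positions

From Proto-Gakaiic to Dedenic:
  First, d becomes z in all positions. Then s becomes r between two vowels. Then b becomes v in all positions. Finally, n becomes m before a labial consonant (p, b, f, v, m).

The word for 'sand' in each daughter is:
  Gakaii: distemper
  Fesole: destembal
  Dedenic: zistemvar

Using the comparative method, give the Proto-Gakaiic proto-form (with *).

*distembar

Position 9: Gakaii has r, Fesole has l, Dedenic has r. Gakaii preserves r here (none of its changes turn any other segment into r), so the proto-segment is *r.
Position 8: Gakaii has e, Fesole has a, Dedenic has a. Fesole preserves a here (none of its changes turn any other segment into a), so the proto-segment is *a.
Position 2: Gakaii has i, Fesole has e, Dedenic has i. Gakaii preserves i here (none of its changes turn any other segment into i), so the proto-segment is *i.
Continuing position by position gives *distembar; check it forward:
Gakaii: *distembar
  distembar (rule 1 does not apply)
  distembar (rule 2 does not apply)
  distembar → distember   [vowel merger]
  distember → distemper   [unconditioned shift]
  giving Gakaii distemper.
Fesole: *distembar > destembar > destembal  (by vowel merger, unconditioned shift)
Dedenic: *distembar
  distembar → zistembar   [unconditioned shift]
  zistembar (rule 2 does not apply)
  zistembar → zistemvar   [unconditioned shift]
  zistemvar (rule 4 does not apply)
  giving Dedenic zistemvar.
Only *distembar yields all of Gakaii distemper, Fesole destembal, Dedenic zistemvar.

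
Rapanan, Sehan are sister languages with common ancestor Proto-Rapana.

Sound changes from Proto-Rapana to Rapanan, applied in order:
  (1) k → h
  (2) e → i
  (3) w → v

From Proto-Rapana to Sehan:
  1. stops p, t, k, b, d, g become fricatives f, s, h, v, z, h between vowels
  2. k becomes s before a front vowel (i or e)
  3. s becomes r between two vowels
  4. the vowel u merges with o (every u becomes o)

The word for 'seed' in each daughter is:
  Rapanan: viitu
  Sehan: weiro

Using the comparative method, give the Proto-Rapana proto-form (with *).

*weitu

Position 2: Rapanan has i, Sehan has e. Sehan preserves e here (none of its changes turn any other segment into e), so the proto-segment is *e.
Position 5: Rapanan has u, Sehan has o. Rapanan preserves u here (none of its changes turn any other segment into u), so the proto-segment is *u.
Position 4: Rapanan has t, Sehan has r. Rapanan preserves t here (none of its changes turn any other segment into t), so the proto-segment is *t.
This points to *weitu. Verify forward in each daughter:
Rapanan: start from *weitu.
  rule 1: no change — weitu
  rule 2 (vowel merger): weitu → wiitu
  rule 3 (unconditioned shift): wiitu → viitu
  ⇒ Rapanan viitu
Sehan: *weitu > weisu > weiru > weiro  (by intervocalic lenition, rhotacism, vowel merger)
No other proto-form is consistent with every reflex, so the reconstruction is *weitu.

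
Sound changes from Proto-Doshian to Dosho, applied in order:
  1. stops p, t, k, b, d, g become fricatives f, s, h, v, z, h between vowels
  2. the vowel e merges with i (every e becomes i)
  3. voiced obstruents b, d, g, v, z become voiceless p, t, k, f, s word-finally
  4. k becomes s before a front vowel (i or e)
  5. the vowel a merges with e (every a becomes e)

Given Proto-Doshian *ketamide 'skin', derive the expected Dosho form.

Dosho: start from *ketamide.
  rule 1 (intervocalic lenition): ketamide → kesamize
  rule 2 (vowel merger): kesamize → kisamizi
  rule 3: no change — kisamizi
  rule 4 (palatalisation): kisamizi → sisamizi
  rule 5 (vowel merger): sisamizi → sisemizi
  ⇒ Dosho sisemizi

sisemizi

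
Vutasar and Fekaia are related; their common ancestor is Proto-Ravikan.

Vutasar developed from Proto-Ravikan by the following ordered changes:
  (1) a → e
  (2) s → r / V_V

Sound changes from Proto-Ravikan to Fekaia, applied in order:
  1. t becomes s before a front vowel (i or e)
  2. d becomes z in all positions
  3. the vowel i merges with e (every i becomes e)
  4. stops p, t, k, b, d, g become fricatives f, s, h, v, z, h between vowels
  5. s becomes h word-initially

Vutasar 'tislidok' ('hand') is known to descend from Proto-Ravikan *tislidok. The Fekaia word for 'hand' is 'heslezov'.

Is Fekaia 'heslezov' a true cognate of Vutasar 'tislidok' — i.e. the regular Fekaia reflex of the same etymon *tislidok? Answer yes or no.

no

Derive the expected Fekaia reflex of *tislidok:
Fekaia: *tislidok > sislidok > sislizok > seslezok > heslezok  (by palatalisation, unconditioned shift, vowel merger, debuccalisation)
The regular Fekaia reflex would be 'heslezok', but the attested form is 'heslezov'. The correspondence is irregular, so they are not cognates (the Fekaia form has a different source).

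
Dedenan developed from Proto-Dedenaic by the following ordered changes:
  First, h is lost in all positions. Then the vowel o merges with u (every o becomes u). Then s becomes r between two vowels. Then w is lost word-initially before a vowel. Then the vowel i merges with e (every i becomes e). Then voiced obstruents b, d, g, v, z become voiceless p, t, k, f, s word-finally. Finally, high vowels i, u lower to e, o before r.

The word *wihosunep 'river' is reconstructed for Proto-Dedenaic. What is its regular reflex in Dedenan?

Dedenan: *wihosunep > wiosunep > wiusunep > wiurunep > iurunep > eurunep > eorunep  (by h-loss, vowel merger, rhotacism, glide loss, vowel merger, pre-rhotic lowering)

eorunep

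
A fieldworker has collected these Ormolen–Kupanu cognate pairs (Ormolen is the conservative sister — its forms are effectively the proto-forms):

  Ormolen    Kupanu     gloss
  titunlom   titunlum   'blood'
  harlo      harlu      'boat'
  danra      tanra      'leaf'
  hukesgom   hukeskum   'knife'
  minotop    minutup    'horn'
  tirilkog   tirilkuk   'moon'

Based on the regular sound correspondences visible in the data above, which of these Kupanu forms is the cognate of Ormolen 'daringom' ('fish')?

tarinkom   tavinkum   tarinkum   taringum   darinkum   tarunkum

tarinkum

danra ~ tanra — Ormolen d corresponds to Kupanu t word-initially before a back vowel.
hukesgom ~ hukeskum — Ormolen g corresponds to Kupanu k after a consonant, before a back vowel.
titunlom ~ titunlum, hukesgom ~ hukeskum — Ormolen o corresponds to Kupanu u after a consonant, before a nasal.
Applying these to Ormolen 'daringom':
  daringom → taringom   (d→t word-initially before a back vowel)
  taringom → tarinkom   (g→k after a consonant, before a back vowel)
  tarinkom → tarinkum   (o→u after a consonant, before a nasal)
So the Kupanu cognate is 'tarinkum'.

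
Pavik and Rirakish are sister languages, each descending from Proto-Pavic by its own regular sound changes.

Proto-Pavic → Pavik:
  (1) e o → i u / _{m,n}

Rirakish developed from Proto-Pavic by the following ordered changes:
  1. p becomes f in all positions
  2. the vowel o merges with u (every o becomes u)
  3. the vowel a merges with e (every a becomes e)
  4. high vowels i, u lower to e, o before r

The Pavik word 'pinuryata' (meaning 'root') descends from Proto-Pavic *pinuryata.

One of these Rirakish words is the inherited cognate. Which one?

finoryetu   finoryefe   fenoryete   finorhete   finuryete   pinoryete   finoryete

finoryete

Rirakish: *pinuryata
  pinuryata → finuryata   [unconditioned shift]
  finuryata (rule 2 does not apply)
  finuryata → finuryete   [vowel merger]
  finuryete → finoryete   [pre-rhotic lowering]
  giving Rirakish finoryete.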